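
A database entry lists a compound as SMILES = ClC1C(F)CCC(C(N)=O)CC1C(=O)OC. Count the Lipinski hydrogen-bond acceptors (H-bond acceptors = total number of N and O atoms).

4

N atoms: 1; O atoms: 3.
Lipinski HBA = 1 + 3 = 4.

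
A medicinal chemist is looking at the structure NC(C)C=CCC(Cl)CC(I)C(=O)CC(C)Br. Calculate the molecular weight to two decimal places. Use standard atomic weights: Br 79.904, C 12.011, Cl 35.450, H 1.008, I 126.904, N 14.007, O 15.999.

First, the molecular formula is C12H20BrClINO (counting implicit H from valence).
  Br: 1 × 79.904 = 79.904
  C: 12 × 12.011 = 144.132
  Cl: 1 × 35.450 = 35.450
  H: 20 × 1.008 = 20.160
  I: 1 × 126.904 = 126.904
  N: 1 × 14.007 = 14.007
  O: 1 × 15.999 = 15.999
Sum: 1×79.904 + 12×12.011 + 1×35.450 + 20×1.008 + 1×126.904 + 1×14.007 + 1×15.999 = 436.556 → 436.56 g/mol.

436.56 g/mol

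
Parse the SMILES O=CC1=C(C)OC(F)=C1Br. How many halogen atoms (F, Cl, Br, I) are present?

2

Halogen atoms appear at heavy-atom positions 8, 10 (1×Br, 1×F).
Other groups present: 1 aldehyde.
Halogen count: 2.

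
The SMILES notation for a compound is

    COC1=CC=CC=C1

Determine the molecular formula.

Walk through each heavy atom and fill implicit hydrogens from standard valence (C 4, N 3, O 2, S 2, halogen 1):
  atom 1: C, bond orders sum to 1 (valence 4) → 3 H
  atom 2: O, bond orders sum to 2 (valence 2) → 0 H
  atom 3: C, bond orders sum to 4 (valence 4) → 0 H
  atom 4: C, bond orders sum to 3 (valence 4) → 1 H
  atom 5: C, bond orders sum to 3 (valence 4) → 1 H
  atom 6: C, bond orders sum to 3 (valence 4) → 1 H
  atom 7: C, bond orders sum to 3 (valence 4) → 1 H
  atom 8: C, bond orders sum to 3 (valence 4) → 1 H
Totals → C:7, H:8, O:1.

C7H8O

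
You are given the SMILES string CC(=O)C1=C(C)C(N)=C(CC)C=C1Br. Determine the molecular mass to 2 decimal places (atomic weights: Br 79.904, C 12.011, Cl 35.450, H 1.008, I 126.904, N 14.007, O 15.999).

First, the molecular formula is C11H14BrNO (counting implicit H from valence).
  Br: 1 × 79.904 = 79.904
  C: 11 × 12.011 = 132.121
  H: 14 × 1.008 = 14.112
  N: 1 × 14.007 = 14.007
  O: 1 × 15.999 = 15.999
Sum: 1×79.904 + 11×12.011 + 14×1.008 + 1×14.007 + 1×15.999 = 256.143 → 256.14 g/mol.

256.14 g/mol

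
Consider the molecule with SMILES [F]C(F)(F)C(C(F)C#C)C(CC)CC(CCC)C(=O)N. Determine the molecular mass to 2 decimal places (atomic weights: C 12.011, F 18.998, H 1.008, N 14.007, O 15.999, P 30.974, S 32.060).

First, the molecular formula is C14H21F4NO (counting implicit H from valence).
  C: 14 × 12.011 = 168.154
  F: 4 × 18.998 = 75.992
  H: 21 × 1.008 = 21.168
  N: 1 × 14.007 = 14.007
  O: 1 × 15.999 = 15.999
Sum: 14×12.011 + 4×18.998 + 21×1.008 + 1×14.007 + 1×15.999 = 295.320 → 295.32 g/mol.

295.32 g/mol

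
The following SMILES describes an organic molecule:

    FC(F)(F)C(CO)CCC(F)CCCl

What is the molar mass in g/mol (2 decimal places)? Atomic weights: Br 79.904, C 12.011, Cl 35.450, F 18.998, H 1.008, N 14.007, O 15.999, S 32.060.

First, the molecular formula is C8H13ClF4O (counting implicit H from valence).
  C: 8 × 12.011 = 96.088
  Cl: 1 × 35.450 = 35.450
  F: 4 × 18.998 = 75.992
  H: 13 × 1.008 = 13.104
  O: 1 × 15.999 = 15.999
Sum: 8×12.011 + 1×35.450 + 4×18.998 + 13×1.008 + 1×15.999 = 236.633 → 236.63 g/mol.

236.63 g/mol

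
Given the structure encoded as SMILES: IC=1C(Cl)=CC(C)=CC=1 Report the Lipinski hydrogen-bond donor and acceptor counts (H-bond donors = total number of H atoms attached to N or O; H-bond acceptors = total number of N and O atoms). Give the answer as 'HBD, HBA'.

0, 0

Donors: find every N or O and count the H atoms it carries.
  (no N or O atoms present)
Lipinski HBD = 0.
Acceptors: N atoms = 0, O atoms = 0 → HBA = 0.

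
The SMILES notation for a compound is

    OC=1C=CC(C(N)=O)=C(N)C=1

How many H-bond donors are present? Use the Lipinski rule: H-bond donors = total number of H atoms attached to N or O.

Donors: find every N or O and count the H atoms it carries.
  atom 1 (O): bond orders sum to 1 → 1 H
  atom 7 (N): bond orders sum to 1 → 2 H
  atom 8 (O): bond orders sum to 2 → 0 H
  atom 10 (N): bond orders sum to 1 → 2 H
Lipinski HBD = 5.

5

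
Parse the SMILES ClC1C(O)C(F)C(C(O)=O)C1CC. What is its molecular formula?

C8H12ClFO3

Walk through each heavy atom and fill implicit hydrogens from standard valence (C 4, N 3, O 2, S 2, halogen 1):
  atom 1: Cl (halogen, monovalent) → 0 H
  atom 2: C, bond orders sum to 3 (valence 4) → 1 H
  atom 3: C, bond orders sum to 3 (valence 4) → 1 H
  atom 4: O, bond orders sum to 1 (valence 2) → 1 H
  atom 5: C, bond orders sum to 3 (valence 4) → 1 H
  atom 6: F (halogen, monovalent) → 0 H
  atom 7: C, bond orders sum to 3 (valence 4) → 1 H
  atom 8: C, bond orders sum to 4 (valence 4) → 0 H
  atom 9: O, bond orders sum to 1 (valence 2) → 1 H
  atom 10: O, bond orders sum to 2 (valence 2) → 0 H
  atom 11: C, bond orders sum to 3 (valence 4) → 1 H
  atom 12: C, bond orders sum to 2 (valence 4) → 2 H
  atom 13: C, bond orders sum to 1 (valence 4) → 3 H
Totals → C:8, H:12, Cl:1, F:1, O:3.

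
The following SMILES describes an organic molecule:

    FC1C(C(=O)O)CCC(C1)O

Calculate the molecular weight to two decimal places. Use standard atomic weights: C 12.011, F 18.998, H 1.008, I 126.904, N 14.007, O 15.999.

162.16 g/mol

First, the molecular formula is C7H11FO3 (counting implicit H from valence).
  C: 7 × 12.011 = 84.077
  F: 1 × 18.998 = 18.998
  H: 11 × 1.008 = 11.088
  O: 3 × 15.999 = 47.997
Sum: 7×12.011 + 1×18.998 + 11×1.008 + 3×15.999 = 162.160 → 162.16 g/mol.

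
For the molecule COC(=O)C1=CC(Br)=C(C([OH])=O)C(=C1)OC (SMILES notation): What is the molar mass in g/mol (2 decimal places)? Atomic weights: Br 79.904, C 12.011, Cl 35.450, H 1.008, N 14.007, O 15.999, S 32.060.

289.08 g/mol

First, the molecular formula is C10H9BrO5 (counting implicit H from valence).
  Br: 1 × 79.904 = 79.904
  C: 10 × 12.011 = 120.110
  H: 9 × 1.008 = 9.072
  O: 5 × 15.999 = 79.995
Sum: 1×79.904 + 10×12.011 + 9×1.008 + 5×15.999 = 289.081 → 289.08 g/mol.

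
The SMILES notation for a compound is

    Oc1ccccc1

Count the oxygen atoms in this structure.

Scan the SMILES for O atoms (remember two-letter symbols like Cl and Br are single atoms).
Oxygen count: 1.

1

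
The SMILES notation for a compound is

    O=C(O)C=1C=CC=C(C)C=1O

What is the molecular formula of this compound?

Walk through each heavy atom and fill implicit hydrogens from standard valence (C 4, N 3, O 2, S 2, halogen 1):
  atom 1: O, bond orders sum to 2 (valence 2) → 0 H
  atom 2: C, bond orders sum to 4 (valence 4) → 0 H
  atom 3: O, bond orders sum to 1 (valence 2) → 1 H
  atom 4: C, bond orders sum to 4 (valence 4) → 0 H
  atom 5: C, bond orders sum to 3 (valence 4) → 1 H
  atom 6: C, bond orders sum to 3 (valence 4) → 1 H
  atom 7: C, bond orders sum to 3 (valence 4) → 1 H
  atom 8: C, bond orders sum to 4 (valence 4) → 0 H
  atom 9: C, bond orders sum to 1 (valence 4) → 3 H
  atom 10: C, bond orders sum to 4 (valence 4) → 0 H
  atom 11: O, bond orders sum to 1 (valence 2) → 1 H
Totals → C:8, H:8, O:3.

C8H8O3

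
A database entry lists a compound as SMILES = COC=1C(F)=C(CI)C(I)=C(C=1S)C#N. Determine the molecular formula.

C9H6FI2NOS

Walk through each heavy atom and fill implicit hydrogens from standard valence (C 4, N 3, O 2, S 2, halogen 1):
  atom 1: C, bond orders sum to 1 (valence 4) → 3 H
  atom 2: O, bond orders sum to 2 (valence 2) → 0 H
  atom 3: C, bond orders sum to 4 (valence 4) → 0 H
  atom 4: C, bond orders sum to 4 (valence 4) → 0 H
  atom 5: F (halogen, monovalent) → 0 H
  atom 6: C, bond orders sum to 4 (valence 4) → 0 H
  atom 7: C, bond orders sum to 2 (valence 4) → 2 H
  atom 8: I (halogen, monovalent) → 0 H
  atom 9: C, bond orders sum to 4 (valence 4) → 0 H
  atom 10: I (halogen, monovalent) → 0 H
  atom 11: C, bond orders sum to 4 (valence 4) → 0 H
  atom 12: C, bond orders sum to 4 (valence 4) → 0 H
  atom 13: S, bond orders sum to 1 (valence 2) → 1 H
  atom 14: C, bond orders sum to 4 (valence 4) → 0 H
  atom 15: N, bond orders sum to 3 (valence 3) → 0 H
Totals → C:9, H:6, F:1, I:2, N:1, O:1, S:1.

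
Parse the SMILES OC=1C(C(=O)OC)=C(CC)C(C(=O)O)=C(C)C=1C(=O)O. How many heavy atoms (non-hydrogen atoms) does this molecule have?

20

Every atom symbol written in the SMILES (organic subset) is one heavy atom; implicit H are not written.
Heavy atoms by element → C:13, O:7.
Total: 20.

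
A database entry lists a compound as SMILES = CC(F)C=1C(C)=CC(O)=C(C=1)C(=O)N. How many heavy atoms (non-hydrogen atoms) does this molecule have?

Every atom symbol written in the SMILES (organic subset) is one heavy atom; implicit H are not written.
Heavy atoms by element → C:10, F:1, N:1, O:2.
Total: 14.

14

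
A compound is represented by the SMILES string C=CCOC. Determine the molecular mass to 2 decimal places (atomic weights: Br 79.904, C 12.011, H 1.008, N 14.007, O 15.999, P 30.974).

72.11 g/mol

First, the molecular formula is C4H8O (counting implicit H from valence).
  C: 4 × 12.011 = 48.044
  H: 8 × 1.008 = 8.064
  O: 1 × 15.999 = 15.999
Sum: 4×12.011 + 8×1.008 + 1×15.999 = 72.107 → 72.11 g/mol.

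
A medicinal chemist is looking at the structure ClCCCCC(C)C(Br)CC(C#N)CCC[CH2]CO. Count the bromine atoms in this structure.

1

Scan the SMILES for Br atoms (remember two-letter symbols like Cl and Br are single atoms).
Bromine count: 1.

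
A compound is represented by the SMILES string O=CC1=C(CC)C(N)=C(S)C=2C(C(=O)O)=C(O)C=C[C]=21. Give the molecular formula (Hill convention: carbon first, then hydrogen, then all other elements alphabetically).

C14H13NO4S

Walk through each heavy atom and fill implicit hydrogens from standard valence (C 4, N 3, O 2, S 2, halogen 1):
  atom 1: O, bond orders sum to 2 (valence 2) → 0 H
  atom 2: C, bond orders sum to 3 (valence 4) → 1 H
  atom 3: C, bond orders sum to 4 (valence 4) → 0 H
  atom 4: C, bond orders sum to 4 (valence 4) → 0 H
  atom 5: C, bond orders sum to 2 (valence 4) → 2 H
  atom 6: C, bond orders sum to 1 (valence 4) → 3 H
  atom 7: C, bond orders sum to 4 (valence 4) → 0 H
  atom 8: N, bond orders sum to 1 (valence 3) → 2 H
  atom 9: C, bond orders sum to 4 (valence 4) → 0 H
  atom 10: S, bond orders sum to 1 (valence 2) → 1 H
  atom 11: C, bond orders sum to 4 (valence 4) → 0 H
  atom 12: C, bond orders sum to 4 (valence 4) → 0 H
  atom 13: C, bond orders sum to 4 (valence 4) → 0 H
  atom 14: O, bond orders sum to 2 (valence 2) → 0 H
  atom 15: O, bond orders sum to 1 (valence 2) → 1 H
  atom 16: C, bond orders sum to 4 (valence 4) → 0 H
  atom 17: O, bond orders sum to 1 (valence 2) → 1 H
  atom 18: C, bond orders sum to 3 (valence 4) → 1 H
  atom 19: C, bond orders sum to 3 (valence 4) → 1 H
  atom 20: C with explicit H count 0
Totals → C:14, H:13, N:1, O:4, S:1.
In Hill order: C14H13NO4S.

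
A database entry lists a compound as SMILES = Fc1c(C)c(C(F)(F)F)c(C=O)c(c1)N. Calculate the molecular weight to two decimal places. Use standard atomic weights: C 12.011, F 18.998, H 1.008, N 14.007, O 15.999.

221.15 g/mol

First, the molecular formula is C9H7F4NO (counting implicit H from valence).
  C: 9 × 12.011 = 108.099
  F: 4 × 18.998 = 75.992
  H: 7 × 1.008 = 7.056
  N: 1 × 14.007 = 14.007
  O: 1 × 15.999 = 15.999
Sum: 9×12.011 + 4×18.998 + 7×1.008 + 1×14.007 + 1×15.999 = 221.153 → 221.15 g/mol.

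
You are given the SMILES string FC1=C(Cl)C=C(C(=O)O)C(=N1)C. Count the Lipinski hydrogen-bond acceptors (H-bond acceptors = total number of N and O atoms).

3

N atoms: 1; O atoms: 2.
Lipinski HBA = 1 + 2 = 3.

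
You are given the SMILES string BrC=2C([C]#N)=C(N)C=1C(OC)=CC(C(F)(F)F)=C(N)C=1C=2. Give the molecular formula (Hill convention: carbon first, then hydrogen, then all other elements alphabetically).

Walk through each heavy atom and fill implicit hydrogens from standard valence (C 4, N 3, O 2, S 2, halogen 1):
  atom 1: Br (halogen, monovalent) → 0 H
  atom 2: C, bond orders sum to 4 (valence 4) → 0 H
  atom 3: C, bond orders sum to 4 (valence 4) → 0 H
  atom 4: C with explicit H count 0
  atom 5: N, bond orders sum to 3 (valence 3) → 0 H
  atom 6: C, bond orders sum to 4 (valence 4) → 0 H
  atom 7: N, bond orders sum to 1 (valence 3) → 2 H
  atom 8: C, bond orders sum to 4 (valence 4) → 0 H
  atom 9: C, bond orders sum to 4 (valence 4) → 0 H
  atom 10: O, bond orders sum to 2 (valence 2) → 0 H
  atom 11: C, bond orders sum to 1 (valence 4) → 3 H
  atom 12: C, bond orders sum to 3 (valence 4) → 1 H
  atom 13: C, bond orders sum to 4 (valence 4) → 0 H
  atom 14: C, bond orders sum to 4 (valence 4) → 0 H
  atom 15: F (halogen, monovalent) → 0 H
  atom 16: F (halogen, monovalent) → 0 H
  atom 17: F (halogen, monovalent) → 0 H
  atom 18: C, bond orders sum to 4 (valence 4) → 0 H
  atom 19: N, bond orders sum to 1 (valence 3) → 2 H
  atom 20: C, bond orders sum to 4 (valence 4) → 0 H
  atom 21: C, bond orders sum to 3 (valence 4) → 1 H
Totals → C:13, H:9, Br:1, F:3, N:3, O:1.
In Hill order: C13H9BrF3N3O.

C13H9BrF3N3O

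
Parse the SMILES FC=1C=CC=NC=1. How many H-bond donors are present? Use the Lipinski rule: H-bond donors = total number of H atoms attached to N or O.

0

Donors: find every N or O and count the H atoms it carries.
  atom 6 (N): bond orders sum to 3 → 0 H
Lipinski HBD = 0.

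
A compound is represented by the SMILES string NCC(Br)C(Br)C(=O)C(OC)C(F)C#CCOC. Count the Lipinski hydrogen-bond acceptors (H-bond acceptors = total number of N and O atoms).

4

N atoms: 1; O atoms: 3.
Lipinski HBA = 1 + 3 = 4.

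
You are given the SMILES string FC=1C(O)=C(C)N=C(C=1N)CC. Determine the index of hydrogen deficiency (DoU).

Degree of unsaturation = (number of rings) + (number of π bonds).
Ring closures in the SMILES: 1.
π bonds: 3 double bonds (each 1 DoU) → 3 DoU from unsaturation.
Total DoU = 1 + 3 = 4.

4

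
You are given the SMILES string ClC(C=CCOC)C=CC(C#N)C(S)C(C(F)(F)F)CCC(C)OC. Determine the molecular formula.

Walk through each heavy atom and fill implicit hydrogens from standard valence (C 4, N 3, O 2, S 2, halogen 1):
  atom 1: Cl (halogen, monovalent) → 0 H
  atom 2: C, bond orders sum to 3 (valence 4) → 1 H
  atom 3: C, bond orders sum to 3 (valence 4) → 1 H
  atom 4: C, bond orders sum to 3 (valence 4) → 1 H
  atom 5: C, bond orders sum to 2 (valence 4) → 2 H
  atom 6: O, bond orders sum to 2 (valence 2) → 0 H
  atom 7: C, bond orders sum to 1 (valence 4) → 3 H
  atom 8: C, bond orders sum to 3 (valence 4) → 1 H
  atom 9: C, bond orders sum to 3 (valence 4) → 1 H
  atom 10: C, bond orders sum to 3 (valence 4) → 1 H
  atom 11: C, bond orders sum to 4 (valence 4) → 0 H
  atom 12: N, bond orders sum to 3 (valence 3) → 0 H
  atom 13: C, bond orders sum to 3 (valence 4) → 1 H
  atom 14: S, bond orders sum to 1 (valence 2) → 1 H
  atom 15: C, bond orders sum to 3 (valence 4) → 1 H
  atom 16: C, bond orders sum to 4 (valence 4) → 0 H
  atom 17: F (halogen, monovalent) → 0 H
  atom 18: F (halogen, monovalent) → 0 H
  atom 19: F (halogen, monovalent) → 0 H
  atom 20: C, bond orders sum to 2 (valence 4) → 2 H
  atom 21: C, bond orders sum to 2 (valence 4) → 2 H
  atom 22: C, bond orders sum to 3 (valence 4) → 1 H
  atom 23: C, bond orders sum to 1 (valence 4) → 3 H
  atom 24: O, bond orders sum to 2 (valence 2) → 0 H
  atom 25: C, bond orders sum to 1 (valence 4) → 3 H
Totals → C:17, H:25, Cl:1, F:3, N:1, O:2, S:1.
In Hill order: C17H25ClF3NO2S.

C17H25ClF3NO2S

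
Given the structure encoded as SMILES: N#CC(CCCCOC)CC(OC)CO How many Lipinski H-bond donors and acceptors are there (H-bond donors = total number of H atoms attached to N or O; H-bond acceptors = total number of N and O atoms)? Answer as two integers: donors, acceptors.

Donors: find every N or O and count the H atoms it carries.
  atom 1 (N): bond orders sum to 3 → 0 H
  atom 8 (O): bond orders sum to 2 → 0 H
  atom 12 (O): bond orders sum to 2 → 0 H
  atom 15 (O): bond orders sum to 1 → 1 H
Lipinski HBD = 1.
Acceptors: N atoms = 1, O atoms = 3 → HBA = 4.

1, 4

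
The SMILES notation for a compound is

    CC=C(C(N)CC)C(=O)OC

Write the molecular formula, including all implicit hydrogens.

Walk through each heavy atom and fill implicit hydrogens from standard valence (C 4, N 3, O 2, S 2, halogen 1):
  atom 1: C, bond orders sum to 1 (valence 4) → 3 H
  atom 2: C, bond orders sum to 3 (valence 4) → 1 H
  atom 3: C, bond orders sum to 4 (valence 4) → 0 H
  atom 4: C, bond orders sum to 3 (valence 4) → 1 H
  atom 5: N, bond orders sum to 1 (valence 3) → 2 H
  atom 6: C, bond orders sum to 2 (valence 4) → 2 H
  atom 7: C, bond orders sum to 1 (valence 4) → 3 H
  atom 8: C, bond orders sum to 4 (valence 4) → 0 H
  atom 9: O, bond orders sum to 2 (valence 2) → 0 H
  atom 10: O, bond orders sum to 2 (valence 2) → 0 H
  atom 11: C, bond orders sum to 1 (valence 4) → 3 H
Totals → C:8, H:15, N:1, O:2.
In Hill order: C8H15NO2.

C8H15NO2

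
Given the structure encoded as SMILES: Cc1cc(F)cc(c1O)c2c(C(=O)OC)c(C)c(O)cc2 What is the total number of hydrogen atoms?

15

Walk through each heavy atom and fill implicit hydrogens from standard valence (C 4, N 3, O 2, S 2, halogen 1); for lowercase aromatic atoms, an aromatic c carries 1 H when it has two neighbours and 0 H with three, and aromatic n carries 0 H:
  atom 1: C, bond orders sum to 1 (valence 4) → 3 H
  atom 2: aromatic c, 3 neighbours → 0 H
  atom 3: aromatic c, 2 neighbours → 1 H
  atom 4: aromatic c, 3 neighbours → 0 H
  atom 5: F (halogen, monovalent) → 0 H
  atom 6: aromatic c, 2 neighbours → 1 H
  atom 7: aromatic c, 3 neighbours → 0 H
  atom 8: aromatic c, 3 neighbours → 0 H
  atom 9: O, bond orders sum to 1 (valence 2) → 1 H
  atom 10: aromatic c, 3 neighbours → 0 H
  atom 11: aromatic c, 3 neighbours → 0 H
  atom 12: C, bond orders sum to 4 (valence 4) → 0 H
  atom 13: O, bond orders sum to 2 (valence 2) → 0 H
  atom 14: O, bond orders sum to 2 (valence 2) → 0 H
  atom 15: C, bond orders sum to 1 (valence 4) → 3 H
  atom 16: aromatic c, 3 neighbours → 0 H
  atom 17: C, bond orders sum to 1 (valence 4) → 3 H
  atom 18: aromatic c, 3 neighbours → 0 H
  atom 19: O, bond orders sum to 1 (valence 2) → 1 H
  atom 20: aromatic c, 2 neighbours → 1 H
  atom 21: aromatic c, 2 neighbours → 1 H
Total hydrogens: 15.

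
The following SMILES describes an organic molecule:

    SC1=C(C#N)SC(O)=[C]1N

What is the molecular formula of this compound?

Walk through each heavy atom and fill implicit hydrogens from standard valence (C 4, N 3, O 2, S 2, halogen 1):
  atom 1: S, bond orders sum to 1 (valence 2) → 1 H
  atom 2: C, bond orders sum to 4 (valence 4) → 0 H
  atom 3: C, bond orders sum to 4 (valence 4) → 0 H
  atom 4: C, bond orders sum to 4 (valence 4) → 0 H
  atom 5: N, bond orders sum to 3 (valence 3) → 0 H
  atom 6: S, bond orders sum to 2 (valence 2) → 0 H
  atom 7: C, bond orders sum to 4 (valence 4) → 0 H
  atom 8: O, bond orders sum to 1 (valence 2) → 1 H
  atom 9: C with explicit H count 0
  atom 10: N, bond orders sum to 1 (valence 3) → 2 H
Totals → C:5, H:4, N:2, O:1, S:2.
In Hill order: C5H4N2OS2.

C5H4N2OS2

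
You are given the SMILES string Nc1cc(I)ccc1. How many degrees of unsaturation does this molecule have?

Molecular formula: C6H6IN.
DoU = (2C + 2 + N − H − X) / 2, where X is the halogen count and O/S are ignored.
    = (2·6 + 2 + 1 − 6 − 1) / 2 = 8 / 2 = 4.

4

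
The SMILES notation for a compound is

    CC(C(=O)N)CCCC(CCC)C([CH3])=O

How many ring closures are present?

0

In SMILES, each pair of matching ring-closure digits denotes one ring-closing bond; the number of such bonds equals the number of independent rings.
Ring-closure bonds here: 0.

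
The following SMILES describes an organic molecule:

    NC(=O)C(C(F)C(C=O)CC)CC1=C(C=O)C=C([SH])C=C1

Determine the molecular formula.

C15H18FNO3S

Walk through each heavy atom and fill implicit hydrogens from standard valence (C 4, N 3, O 2, S 2, halogen 1):
  atom 1: N, bond orders sum to 1 (valence 3) → 2 H
  atom 2: C, bond orders sum to 4 (valence 4) → 0 H
  atom 3: O, bond orders sum to 2 (valence 2) → 0 H
  atom 4: C, bond orders sum to 3 (valence 4) → 1 H
  atom 5: C, bond orders sum to 3 (valence 4) → 1 H
  atom 6: F (halogen, monovalent) → 0 H
  atom 7: C, bond orders sum to 3 (valence 4) → 1 H
  atom 8: C, bond orders sum to 3 (valence 4) → 1 H
  atom 9: O, bond orders sum to 2 (valence 2) → 0 H
  atom 10: C, bond orders sum to 2 (valence 4) → 2 H
  atom 11: C, bond orders sum to 1 (valence 4) → 3 H
  atom 12: C, bond orders sum to 2 (valence 4) → 2 H
  atom 13: C, bond orders sum to 4 (valence 4) → 0 H
  atom 14: C, bond orders sum to 4 (valence 4) → 0 H
  atom 15: C, bond orders sum to 3 (valence 4) → 1 H
  atom 16: O, bond orders sum to 2 (valence 2) → 0 H
  atom 17: C, bond orders sum to 3 (valence 4) → 1 H
  atom 18: C, bond orders sum to 4 (valence 4) → 0 H
  atom 19: S with explicit H count 1
  atom 20: C, bond orders sum to 3 (valence 4) → 1 H
  atom 21: C, bond orders sum to 3 (valence 4) → 1 H
Totals → C:15, H:18, F:1, N:1, O:3, S:1.
In Hill order: C15H18FNO3S.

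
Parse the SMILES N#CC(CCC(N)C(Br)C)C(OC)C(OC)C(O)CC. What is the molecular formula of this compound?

Walk through each heavy atom and fill implicit hydrogens from standard valence (C 4, N 3, O 2, S 2, halogen 1):
  atom 1: N, bond orders sum to 3 (valence 3) → 0 H
  atom 2: C, bond orders sum to 4 (valence 4) → 0 H
  atom 3: C, bond orders sum to 3 (valence 4) → 1 H
  atom 4: C, bond orders sum to 2 (valence 4) → 2 H
  atom 5: C, bond orders sum to 2 (valence 4) → 2 H
  atom 6: C, bond orders sum to 3 (valence 4) → 1 H
  atom 7: N, bond orders sum to 1 (valence 3) → 2 H
  atom 8: C, bond orders sum to 3 (valence 4) → 1 H
  atom 9: Br (halogen, monovalent) → 0 H
  atom 10: C, bond orders sum to 1 (valence 4) → 3 H
  atom 11: C, bond orders sum to 3 (valence 4) → 1 H
  atom 12: O, bond orders sum to 2 (valence 2) → 0 H
  atom 13: C, bond orders sum to 1 (valence 4) → 3 H
  atom 14: C, bond orders sum to 3 (valence 4) → 1 H
  atom 15: O, bond orders sum to 2 (valence 2) → 0 H
  atom 16: C, bond orders sum to 1 (valence 4) → 3 H
  atom 17: C, bond orders sum to 3 (valence 4) → 1 H
  atom 18: O, bond orders sum to 1 (valence 2) → 1 H
  atom 19: C, bond orders sum to 2 (valence 4) → 2 H
  atom 20: C, bond orders sum to 1 (valence 4) → 3 H
Totals → C:14, H:27, Br:1, N:2, O:3.

C14H27BrN2O3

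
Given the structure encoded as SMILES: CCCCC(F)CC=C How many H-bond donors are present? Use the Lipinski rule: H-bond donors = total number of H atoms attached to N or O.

0

Donors: find every N or O and count the H atoms it carries.
  (no N or O atoms present)
Lipinski HBD = 0.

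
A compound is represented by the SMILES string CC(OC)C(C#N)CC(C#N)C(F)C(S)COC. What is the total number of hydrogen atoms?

Walk through each heavy atom and fill implicit hydrogens from standard valence (C 4, N 3, O 2, S 2, halogen 1):
  atom 1: C, bond orders sum to 1 (valence 4) → 3 H
  atom 2: C, bond orders sum to 3 (valence 4) → 1 H
  atom 3: O, bond orders sum to 2 (valence 2) → 0 H
  atom 4: C, bond orders sum to 1 (valence 4) → 3 H
  atom 5: C, bond orders sum to 3 (valence 4) → 1 H
  atom 6: C, bond orders sum to 4 (valence 4) → 0 H
  atom 7: N, bond orders sum to 3 (valence 3) → 0 H
  atom 8: C, bond orders sum to 2 (valence 4) → 2 H
  atom 9: C, bond orders sum to 3 (valence 4) → 1 H
  atom 10: C, bond orders sum to 4 (valence 4) → 0 H
  atom 11: N, bond orders sum to 3 (valence 3) → 0 H
  atom 12: C, bond orders sum to 3 (valence 4) → 1 H
  atom 13: F (halogen, monovalent) → 0 H
  atom 14: C, bond orders sum to 3 (valence 4) → 1 H
  atom 15: S, bond orders sum to 1 (valence 2) → 1 H
  atom 16: C, bond orders sum to 2 (valence 4) → 2 H
  atom 17: O, bond orders sum to 2 (valence 2) → 0 H
  atom 18: C, bond orders sum to 1 (valence 4) → 3 H
Total hydrogens: 19.

19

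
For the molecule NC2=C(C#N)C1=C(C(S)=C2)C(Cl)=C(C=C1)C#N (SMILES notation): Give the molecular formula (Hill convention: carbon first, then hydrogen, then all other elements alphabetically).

C12H6ClN3S

Walk through each heavy atom and fill implicit hydrogens from standard valence (C 4, N 3, O 2, S 2, halogen 1):
  atom 1: N, bond orders sum to 1 (valence 3) → 2 H
  atom 2: C, bond orders sum to 4 (valence 4) → 0 H
  atom 3: C, bond orders sum to 4 (valence 4) → 0 H
  atom 4: C, bond orders sum to 4 (valence 4) → 0 H
  atom 5: N, bond orders sum to 3 (valence 3) → 0 H
  atom 6: C, bond orders sum to 4 (valence 4) → 0 H
  atom 7: C, bond orders sum to 4 (valence 4) → 0 H
  atom 8: C, bond orders sum to 4 (valence 4) → 0 H
  atom 9: S, bond orders sum to 1 (valence 2) → 1 H
  atom 10: C, bond orders sum to 3 (valence 4) → 1 H
  atom 11: C, bond orders sum to 4 (valence 4) → 0 H
  atom 12: Cl (halogen, monovalent) → 0 H
  atom 13: C, bond orders sum to 4 (valence 4) → 0 H
  atom 14: C, bond orders sum to 3 (valence 4) → 1 H
  atom 15: C, bond orders sum to 3 (valence 4) → 1 H
  atom 16: C, bond orders sum to 4 (valence 4) → 0 H
  atom 17: N, bond orders sum to 3 (valence 3) → 0 H
Totals → C:12, H:6, Cl:1, N:3, S:1.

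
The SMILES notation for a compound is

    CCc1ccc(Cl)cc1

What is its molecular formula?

Walk through each heavy atom and fill implicit hydrogens from standard valence (C 4, N 3, O 2, S 2, halogen 1); for lowercase aromatic atoms, an aromatic c carries 1 H when it has two neighbours and 0 H with three, and aromatic n carries 0 H:
  atom 1: C, bond orders sum to 1 (valence 4) → 3 H
  atom 2: C, bond orders sum to 2 (valence 4) → 2 H
  atom 3: aromatic c, 3 neighbours → 0 H
  atom 4: aromatic c, 2 neighbours → 1 H
  atom 5: aromatic c, 2 neighbours → 1 H
  atom 6: aromatic c, 3 neighbours → 0 H
  atom 7: Cl (halogen, monovalent) → 0 H
  atom 8: aromatic c, 2 neighbours → 1 H
  atom 9: aromatic c, 2 neighbours → 1 H
Totals → C:8, H:9, Cl:1.

C8H9Cl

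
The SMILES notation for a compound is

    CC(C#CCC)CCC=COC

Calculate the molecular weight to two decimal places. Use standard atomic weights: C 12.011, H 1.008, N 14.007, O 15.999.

166.26 g/mol

First, the molecular formula is C11H18O (counting implicit H from valence).
  C: 11 × 12.011 = 132.121
  H: 18 × 1.008 = 18.144
  O: 1 × 15.999 = 15.999
Sum: 11×12.011 + 18×1.008 + 1×15.999 = 166.264 → 166.26 g/mol.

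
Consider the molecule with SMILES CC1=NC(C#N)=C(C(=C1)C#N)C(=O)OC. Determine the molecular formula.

Walk through each heavy atom and fill implicit hydrogens from standard valence (C 4, N 3, O 2, S 2, halogen 1):
  atom 1: C, bond orders sum to 1 (valence 4) → 3 H
  atom 2: C, bond orders sum to 4 (valence 4) → 0 H
  atom 3: N, bond orders sum to 3 (valence 3) → 0 H
  atom 4: C, bond orders sum to 4 (valence 4) → 0 H
  atom 5: C, bond orders sum to 4 (valence 4) → 0 H
  atom 6: N, bond orders sum to 3 (valence 3) → 0 H
  atom 7: C, bond orders sum to 4 (valence 4) → 0 H
  atom 8: C, bond orders sum to 4 (valence 4) → 0 H
  atom 9: C, bond orders sum to 3 (valence 4) → 1 H
  atom 10: C, bond orders sum to 4 (valence 4) → 0 H
  atom 11: N, bond orders sum to 3 (valence 3) → 0 H
  atom 12: C, bond orders sum to 4 (valence 4) → 0 H
  atom 13: O, bond orders sum to 2 (valence 2) → 0 H
  atom 14: O, bond orders sum to 2 (valence 2) → 0 H
  atom 15: C, bond orders sum to 1 (valence 4) → 3 H
Totals → C:10, H:7, N:3, O:2.
In Hill order: C10H7N3O2.

C10H7N3O2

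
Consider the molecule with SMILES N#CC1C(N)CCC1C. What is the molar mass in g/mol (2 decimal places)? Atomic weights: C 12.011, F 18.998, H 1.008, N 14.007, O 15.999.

First, the molecular formula is C7H12N2 (counting implicit H from valence).
  C: 7 × 12.011 = 84.077
  H: 12 × 1.008 = 12.096
  N: 2 × 14.007 = 28.014
Sum: 7×12.011 + 12×1.008 + 2×14.007 = 124.187 → 124.19 g/mol.

124.19 g/mol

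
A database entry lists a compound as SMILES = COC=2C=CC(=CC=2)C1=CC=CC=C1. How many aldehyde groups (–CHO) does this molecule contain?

0

Scan the SMILES for the aldehyde motif — none present.
Groups that are present: 1 ether.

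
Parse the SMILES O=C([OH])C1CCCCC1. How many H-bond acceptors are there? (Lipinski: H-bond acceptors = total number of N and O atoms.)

N atoms: 0; O atoms: 2.
Lipinski HBA = 0 + 2 = 2.

2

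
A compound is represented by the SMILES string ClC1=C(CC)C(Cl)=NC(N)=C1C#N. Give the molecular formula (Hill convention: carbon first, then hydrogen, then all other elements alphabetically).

Walk through each heavy atom and fill implicit hydrogens from standard valence (C 4, N 3, O 2, S 2, halogen 1):
  atom 1: Cl (halogen, monovalent) → 0 H
  atom 2: C, bond orders sum to 4 (valence 4) → 0 H
  atom 3: C, bond orders sum to 4 (valence 4) → 0 H
  atom 4: C, bond orders sum to 2 (valence 4) → 2 H
  atom 5: C, bond orders sum to 1 (valence 4) → 3 H
  atom 6: C, bond orders sum to 4 (valence 4) → 0 H
  atom 7: Cl (halogen, monovalent) → 0 H
  atom 8: N, bond orders sum to 3 (valence 3) → 0 H
  atom 9: C, bond orders sum to 4 (valence 4) → 0 H
  atom 10: N, bond orders sum to 1 (valence 3) → 2 H
  atom 11: C, bond orders sum to 4 (valence 4) → 0 H
  atom 12: C, bond orders sum to 4 (valence 4) → 0 H
  atom 13: N, bond orders sum to 3 (valence 3) → 0 H
Totals → C:8, H:7, Cl:2, N:3.
In Hill order: C8H7Cl2N3.

C8H7Cl2N3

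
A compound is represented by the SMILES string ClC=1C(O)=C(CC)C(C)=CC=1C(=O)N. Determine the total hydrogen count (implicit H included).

12

Walk through each heavy atom and fill implicit hydrogens from standard valence (C 4, N 3, O 2, S 2, halogen 1):
  atom 1: Cl (halogen, monovalent) → 0 H
  atom 2: C, bond orders sum to 4 (valence 4) → 0 H
  atom 3: C, bond orders sum to 4 (valence 4) → 0 H
  atom 4: O, bond orders sum to 1 (valence 2) → 1 H
  atom 5: C, bond orders sum to 4 (valence 4) → 0 H
  atom 6: C, bond orders sum to 2 (valence 4) → 2 H
  atom 7: C, bond orders sum to 1 (valence 4) → 3 H
  atom 8: C, bond orders sum to 4 (valence 4) → 0 H
  atom 9: C, bond orders sum to 1 (valence 4) → 3 H
  atom 10: C, bond orders sum to 3 (valence 4) → 1 H
  atom 11: C, bond orders sum to 4 (valence 4) → 0 H
  atom 12: C, bond orders sum to 4 (valence 4) → 0 H
  atom 13: O, bond orders sum to 2 (valence 2) → 0 H
  atom 14: N, bond orders sum to 1 (valence 3) → 2 H
Total hydrogens: 12.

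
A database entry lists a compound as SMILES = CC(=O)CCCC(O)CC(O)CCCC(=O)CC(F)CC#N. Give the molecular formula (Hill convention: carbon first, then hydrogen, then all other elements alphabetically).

C16H26FNO4

Walk through each heavy atom and fill implicit hydrogens from standard valence (C 4, N 3, O 2, S 2, halogen 1):
  atom 1: C, bond orders sum to 1 (valence 4) → 3 H
  atom 2: C, bond orders sum to 4 (valence 4) → 0 H
  atom 3: O, bond orders sum to 2 (valence 2) → 0 H
  atom 4: C, bond orders sum to 2 (valence 4) → 2 H
  atom 5: C, bond orders sum to 2 (valence 4) → 2 H
  atom 6: C, bond orders sum to 2 (valence 4) → 2 H
  atom 7: C, bond orders sum to 3 (valence 4) → 1 H
  atom 8: O, bond orders sum to 1 (valence 2) → 1 H
  atom 9: C, bond orders sum to 2 (valence 4) → 2 H
  atom 10: C, bond orders sum to 3 (valence 4) → 1 H
  atom 11: O, bond orders sum to 1 (valence 2) → 1 H
  atom 12: C, bond orders sum to 2 (valence 4) → 2 H
  atom 13: C, bond orders sum to 2 (valence 4) → 2 H
  atom 14: C, bond orders sum to 2 (valence 4) → 2 H
  atom 15: C, bond orders sum to 4 (valence 4) → 0 H
  atom 16: O, bond orders sum to 2 (valence 2) → 0 H
  atom 17: C, bond orders sum to 2 (valence 4) → 2 H
  atom 18: C, bond orders sum to 3 (valence 4) → 1 H
  atom 19: F (halogen, monovalent) → 0 H
  atom 20: C, bond orders sum to 2 (valence 4) → 2 H
  atom 21: C, bond orders sum to 4 (valence 4) → 0 H
  atom 22: N, bond orders sum to 3 (valence 3) → 0 H
Totals → C:16, H:26, F:1, N:1, O:4.
In Hill order: C16H26FNO4.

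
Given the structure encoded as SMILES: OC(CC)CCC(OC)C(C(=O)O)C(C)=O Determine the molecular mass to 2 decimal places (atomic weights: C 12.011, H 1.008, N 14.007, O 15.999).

232.28 g/mol

First, the molecular formula is C11H20O5 (counting implicit H from valence).
  C: 11 × 12.011 = 132.121
  H: 20 × 1.008 = 20.160
  O: 5 × 15.999 = 79.995
Sum: 11×12.011 + 20×1.008 + 5×15.999 = 232.276 → 232.28 g/mol.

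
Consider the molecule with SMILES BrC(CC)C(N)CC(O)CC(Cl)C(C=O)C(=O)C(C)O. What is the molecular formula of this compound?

Walk through each heavy atom and fill implicit hydrogens from standard valence (C 4, N 3, O 2, S 2, halogen 1):
  atom 1: Br (halogen, monovalent) → 0 H
  atom 2: C, bond orders sum to 3 (valence 4) → 1 H
  atom 3: C, bond orders sum to 2 (valence 4) → 2 H
  atom 4: C, bond orders sum to 1 (valence 4) → 3 H
  atom 5: C, bond orders sum to 3 (valence 4) → 1 H
  atom 6: N, bond orders sum to 1 (valence 3) → 2 H
  atom 7: C, bond orders sum to 2 (valence 4) → 2 H
  atom 8: C, bond orders sum to 3 (valence 4) → 1 H
  atom 9: O, bond orders sum to 1 (valence 2) → 1 H
  atom 10: C, bond orders sum to 2 (valence 4) → 2 H
  atom 11: C, bond orders sum to 3 (valence 4) → 1 H
  atom 12: Cl (halogen, monovalent) → 0 H
  atom 13: C, bond orders sum to 3 (valence 4) → 1 H
  atom 14: C, bond orders sum to 3 (valence 4) → 1 H
  atom 15: O, bond orders sum to 2 (valence 2) → 0 H
  atom 16: C, bond orders sum to 4 (valence 4) → 0 H
  atom 17: O, bond orders sum to 2 (valence 2) → 0 H
  atom 18: C, bond orders sum to 3 (valence 4) → 1 H
  atom 19: C, bond orders sum to 1 (valence 4) → 3 H
  atom 20: O, bond orders sum to 1 (valence 2) → 1 H
Totals → C:13, H:23, Br:1, Cl:1, N:1, O:4.
In Hill order: C13H23BrClNO4.

C13H23BrClNO4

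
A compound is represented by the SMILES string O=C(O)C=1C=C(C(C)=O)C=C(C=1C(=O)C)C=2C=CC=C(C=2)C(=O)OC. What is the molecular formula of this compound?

C19H16O6

Walk through each heavy atom and fill implicit hydrogens from standard valence (C 4, N 3, O 2, S 2, halogen 1):
  atom 1: O, bond orders sum to 2 (valence 2) → 0 H
  atom 2: C, bond orders sum to 4 (valence 4) → 0 H
  atom 3: O, bond orders sum to 1 (valence 2) → 1 H
  atom 4: C, bond orders sum to 4 (valence 4) → 0 H
  atom 5: C, bond orders sum to 3 (valence 4) → 1 H
  atom 6: C, bond orders sum to 4 (valence 4) → 0 H
  atom 7: C, bond orders sum to 4 (valence 4) → 0 H
  atom 8: C, bond orders sum to 1 (valence 4) → 3 H
  atom 9: O, bond orders sum to 2 (valence 2) → 0 H
  atom 10: C, bond orders sum to 3 (valence 4) → 1 H
  atom 11: C, bond orders sum to 4 (valence 4) → 0 H
  atom 12: C, bond orders sum to 4 (valence 4) → 0 H
  atom 13: C, bond orders sum to 4 (valence 4) → 0 H
  atom 14: O, bond orders sum to 2 (valence 2) → 0 H
  atom 15: C, bond orders sum to 1 (valence 4) → 3 H
  atom 16: C, bond orders sum to 4 (valence 4) → 0 H
  atom 17: C, bond orders sum to 3 (valence 4) → 1 H
  atom 18: C, bond orders sum to 3 (valence 4) → 1 H
  atom 19: C, bond orders sum to 3 (valence 4) → 1 H
  atom 20: C, bond orders sum to 4 (valence 4) → 0 H
  atom 21: C, bond orders sum to 3 (valence 4) → 1 H
  atom 22: C, bond orders sum to 4 (valence 4) → 0 H
  atom 23: O, bond orders sum to 2 (valence 2) → 0 H
  atom 24: O, bond orders sum to 2 (valence 2) → 0 H
  atom 25: C, bond orders sum to 1 (valence 4) → 3 H
Totals → C:19, H:16, O:6.
In Hill order: C19H16O6.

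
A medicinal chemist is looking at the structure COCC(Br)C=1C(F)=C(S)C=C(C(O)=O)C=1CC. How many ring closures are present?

In SMILES, each pair of matching ring-closure digits denotes one ring-closing bond; the number of such bonds equals the number of independent rings.
Ring-closure bonds here: 1.

1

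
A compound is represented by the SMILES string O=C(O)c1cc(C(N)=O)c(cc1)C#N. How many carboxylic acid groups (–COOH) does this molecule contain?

1

The carboxylic acid motif appears at heavy-atom position 2 in the SMILES.
Other groups present: 1 amide, 1 nitrile.
Carboxylic acid count: 1.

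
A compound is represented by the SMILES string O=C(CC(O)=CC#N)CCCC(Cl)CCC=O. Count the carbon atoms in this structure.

12

Count every carbon token in the SMILES (each C, including those in ring-closure positions and inside branches).
Carbon count: 12.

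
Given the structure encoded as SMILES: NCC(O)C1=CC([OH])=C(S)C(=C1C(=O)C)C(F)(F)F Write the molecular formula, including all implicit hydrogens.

Walk through each heavy atom and fill implicit hydrogens from standard valence (C 4, N 3, O 2, S 2, halogen 1):
  atom 1: N, bond orders sum to 1 (valence 3) → 2 H
  atom 2: C, bond orders sum to 2 (valence 4) → 2 H
  atom 3: C, bond orders sum to 3 (valence 4) → 1 H
  atom 4: O, bond orders sum to 1 (valence 2) → 1 H
  atom 5: C, bond orders sum to 4 (valence 4) → 0 H
  atom 6: C, bond orders sum to 3 (valence 4) → 1 H
  atom 7: C, bond orders sum to 4 (valence 4) → 0 H
  atom 8: O with explicit H count 1
  atom 9: C, bond orders sum to 4 (valence 4) → 0 H
  atom 10: S, bond orders sum to 1 (valence 2) → 1 H
  atom 11: C, bond orders sum to 4 (valence 4) → 0 H
  atom 12: C, bond orders sum to 4 (valence 4) → 0 H
  atom 13: C, bond orders sum to 4 (valence 4) → 0 H
  atom 14: O, bond orders sum to 2 (valence 2) → 0 H
  atom 15: C, bond orders sum to 1 (valence 4) → 3 H
  atom 16: C, bond orders sum to 4 (valence 4) → 0 H
  atom 17: F (halogen, monovalent) → 0 H
  atom 18: F (halogen, monovalent) → 0 H
  atom 19: F (halogen, monovalent) → 0 H
Totals → C:11, H:12, F:3, N:1, O:3, S:1.

C11H12F3NO3S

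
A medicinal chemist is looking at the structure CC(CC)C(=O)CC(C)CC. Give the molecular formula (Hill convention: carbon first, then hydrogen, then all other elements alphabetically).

Walk through each heavy atom and fill implicit hydrogens from standard valence (C 4, N 3, O 2, S 2, halogen 1):
  atom 1: C, bond orders sum to 1 (valence 4) → 3 H
  atom 2: C, bond orders sum to 3 (valence 4) → 1 H
  atom 3: C, bond orders sum to 2 (valence 4) → 2 H
  atom 4: C, bond orders sum to 1 (valence 4) → 3 H
  atom 5: C, bond orders sum to 4 (valence 4) → 0 H
  atom 6: O, bond orders sum to 2 (valence 2) → 0 H
  atom 7: C, bond orders sum to 2 (valence 4) → 2 H
  atom 8: C, bond orders sum to 3 (valence 4) → 1 H
  atom 9: C, bond orders sum to 1 (valence 4) → 3 H
  atom 10: C, bond orders sum to 2 (valence 4) → 2 H
  atom 11: C, bond orders sum to 1 (valence 4) → 3 H
Totals → C:10, H:20, O:1.
In Hill order: C10H20O.

C10H20O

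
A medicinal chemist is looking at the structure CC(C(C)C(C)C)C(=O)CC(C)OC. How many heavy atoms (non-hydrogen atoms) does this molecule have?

Every atom symbol written in the SMILES (organic subset) is one heavy atom; implicit H are not written.
Heavy atoms by element → C:12, O:2.
Total: 14.

14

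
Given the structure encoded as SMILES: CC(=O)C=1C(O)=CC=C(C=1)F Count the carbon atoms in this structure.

Count every carbon token in the SMILES (each C, including those in ring-closure positions and inside branches).
Carbon count: 8.

8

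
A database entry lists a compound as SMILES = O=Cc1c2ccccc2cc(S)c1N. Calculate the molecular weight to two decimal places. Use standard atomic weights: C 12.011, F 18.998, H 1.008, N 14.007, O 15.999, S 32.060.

203.26 g/mol

First, the molecular formula is C11H9NOS (counting implicit H from valence).
  C: 11 × 12.011 = 132.121
  H: 9 × 1.008 = 9.072
  N: 1 × 14.007 = 14.007
  O: 1 × 15.999 = 15.999
  S: 1 × 32.060 = 32.060
Sum: 11×12.011 + 9×1.008 + 1×14.007 + 1×15.999 + 1×32.060 = 203.259 → 203.26 g/mol.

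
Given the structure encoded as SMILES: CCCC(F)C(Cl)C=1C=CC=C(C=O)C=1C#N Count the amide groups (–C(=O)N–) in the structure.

0

Scan the SMILES for the amide motif — none present.
Groups that are present: 1 aldehyde, 1 nitrile.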